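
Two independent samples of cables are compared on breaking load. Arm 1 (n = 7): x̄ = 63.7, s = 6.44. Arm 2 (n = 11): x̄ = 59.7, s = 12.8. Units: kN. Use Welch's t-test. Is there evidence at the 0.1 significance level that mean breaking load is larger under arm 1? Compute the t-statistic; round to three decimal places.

Let group 1 = arm 1, group 2 = arm 2. H0: μ_1 = μ_2; H1: μ_1 > μ_2 (Welch's two-sample t-test, right-tailed).
t = (x̄_1 − x̄_2)/√(s_1²/n_1 + s_2²/n_2) = (63.7 − 59.7)/√(6.44²/7 + 12.8²/11) = 0.877
Welch–Satterthwaite df ≈ 15.46
p-value = P(T ≥ 0.877) ≈ 0.1970
Since p ≈ 0.1970 > α = 0.1, fail to reject H0; the evidence is not statistically significant.

0.877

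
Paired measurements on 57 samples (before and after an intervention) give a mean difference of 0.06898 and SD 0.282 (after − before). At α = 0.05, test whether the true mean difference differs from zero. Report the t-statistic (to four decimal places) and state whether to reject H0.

H0: μ_d = 0; H1: μ_d ≠ 0 (paired t-test on the differences, two-sided).
t = d̄/(s_d/√n) = 0.06898/(0.282/√57) = 1.8468
df = n − 1 = 56
Two-sided p-value ≈ 0.070
Since p ≈ 0.070 > α = 0.05, fail to reject H0; the data do not provide sufficient evidence against H0.

t = 1.8468; fail to reject H0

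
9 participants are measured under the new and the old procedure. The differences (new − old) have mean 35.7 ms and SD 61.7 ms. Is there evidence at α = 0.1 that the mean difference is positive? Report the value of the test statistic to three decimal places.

1.736

H0: μ_d = 0; H1: μ_d > 0 (paired t-test on the differences, right-tailed).
t = d̄/(s_d/√n) = 35.7/(61.7/√9) = 1.736
df = n − 1 = 8
p-value = P(T ≥ 1.736) ≈ 0.0604
Since p ≈ 0.0604 < α = 0.1, reject H0; the data support H1.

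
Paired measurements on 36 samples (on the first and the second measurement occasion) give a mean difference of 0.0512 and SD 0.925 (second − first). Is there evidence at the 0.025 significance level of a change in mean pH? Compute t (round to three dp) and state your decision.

t = 0.332; fail to reject H0

H0: μ_d = 0; H1: μ_d ≠ 0 (paired t-test on the differences, two-sided).
t = d̄/(s_d/√n) = 0.0512/(0.925/√36) = 0.332
df = n − 1 = 35
Two-sided p-value ≈ 0.7418
Since p ≈ 0.7418 > α = 0.025, fail to reject H0; the evidence is not statistically significant.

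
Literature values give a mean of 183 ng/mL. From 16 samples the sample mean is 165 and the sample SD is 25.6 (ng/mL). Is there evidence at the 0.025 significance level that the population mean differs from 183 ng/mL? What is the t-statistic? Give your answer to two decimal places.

-2.81

H0: μ = 183; H1: μ ≠ 183 (one-sample t-test, two-sided).
t = (x̄ − μ₀)/(s/√n) = (165 − 183)/(25.6/√16) = -2.81
df = n − 1 = 15
Two-sided p-value ≈ 0.013
Since p ≈ 0.013 < α = 0.025, reject H0; the data support H1.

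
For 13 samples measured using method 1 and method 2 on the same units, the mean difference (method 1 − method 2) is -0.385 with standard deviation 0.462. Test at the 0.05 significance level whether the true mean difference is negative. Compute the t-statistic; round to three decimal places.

H0: μ_d = 0; H1: μ_d < 0 (paired t-test on the differences, left-tailed).
t = d̄/(s_d/√n) = -0.385/(0.462/√13) = -3.005
df = n − 1 = 12
p-value = P(T ≤ -3.005) ≈ 0.005
Since p ≈ 0.005 < α = 0.05, reject H0; the evidence is statistically significant.

-3.005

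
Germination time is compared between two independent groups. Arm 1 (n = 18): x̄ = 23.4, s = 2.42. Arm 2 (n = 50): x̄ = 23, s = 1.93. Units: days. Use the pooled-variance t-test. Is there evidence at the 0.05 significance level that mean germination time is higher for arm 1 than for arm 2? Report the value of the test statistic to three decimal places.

0.704

Let group 1 = arm 1, group 2 = arm 2. H0: μ_1 = μ_2; H1: μ_1 > μ_2 (two-sample pooled-variance t-test, right-tailed).
s_p² = [(18−1)·2.42² + (50−1)·1.93²]/(18+50−2) = 4.27392
t = (23.4 − 23)/√[4.27392·(1/18 + 1/50)] = 0.704
df = n₁ + n₂ − 2 = 66
p-value = P(T ≥ 0.704) ≈ 0.242
Since p ≈ 0.242 > α = 0.05, fail to reject H0; the evidence is not statistically significant.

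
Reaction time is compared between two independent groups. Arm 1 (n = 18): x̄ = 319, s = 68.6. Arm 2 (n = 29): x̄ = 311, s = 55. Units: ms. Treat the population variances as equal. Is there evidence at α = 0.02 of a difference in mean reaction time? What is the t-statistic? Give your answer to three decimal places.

Let group 1 = arm 1, group 2 = arm 2. H0: μ_1 = μ_2; H1: μ_1 ≠ μ_2 (two-sample pooled-variance t-test, two-sided).
s_p² = [(18−1)·68.6² + (29−1)·55²]/(18+29−2) = 3660.03
t = (319 − 311)/√[3660.03·(1/18 + 1/29)] = 0.441
df = n₁ + n₂ − 2 = 45
Two-sided p-value ≈ 0.6615
Since p ≈ 0.6615 > α = 0.02, fail to reject H0; the data do not provide sufficient evidence against H0.

0.441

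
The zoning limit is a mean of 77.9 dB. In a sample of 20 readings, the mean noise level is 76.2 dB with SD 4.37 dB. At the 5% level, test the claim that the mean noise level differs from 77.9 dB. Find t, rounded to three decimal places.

H0: μ = 77.9; H1: μ ≠ 77.9 (one-sample t-test, two-sided).
t = (x̄ − μ₀)/(s/√n) = (76.2 − 77.9)/(4.37/√20) = -1.740
df = n − 1 = 19
Two-sided p-value ≈ 0.0981
Since p ≈ 0.0981 > α = 0.05, fail to reject H0; the data do not provide sufficient evidence against H0.

-1.740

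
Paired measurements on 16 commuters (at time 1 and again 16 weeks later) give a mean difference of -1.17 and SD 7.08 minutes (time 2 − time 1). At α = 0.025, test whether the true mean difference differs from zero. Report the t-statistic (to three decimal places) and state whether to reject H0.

H0: μ_d = 0; H1: μ_d ≠ 0 (paired t-test on the differences, two-sided).
t = d̄/(s_d/√n) = -1.17/(7.08/√16) = -0.661
df = n − 1 = 15
Two-sided p-value ≈ 0.5186
Since p ≈ 0.5186 > α = 0.025, fail to reject H0; the data do not provide sufficient evidence against H0.

t = -0.661; fail to reject H0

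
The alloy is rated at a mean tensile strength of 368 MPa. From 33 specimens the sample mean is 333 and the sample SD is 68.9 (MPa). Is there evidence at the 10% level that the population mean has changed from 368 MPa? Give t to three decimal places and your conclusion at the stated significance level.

H0: μ = 368; H1: μ ≠ 368 (one-sample t-test, two-sided).
t = (x̄ − μ₀)/(s/√n) = (333 − 368)/(68.9/√33) = -2.918
df = n − 1 = 32
Two-sided p-value ≈ 0.006
Since p ≈ 0.006 < α = 0.1, reject H0; the data support H1.

t = -2.918; reject H0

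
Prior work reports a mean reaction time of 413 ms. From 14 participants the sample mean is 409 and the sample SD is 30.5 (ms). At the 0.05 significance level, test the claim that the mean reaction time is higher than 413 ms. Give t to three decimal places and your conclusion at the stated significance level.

H0: μ = 413; H1: μ > 413 (one-sample t-test, right-tailed).
t = (x̄ − μ₀)/(s/√n) = (409 − 413)/(30.5/√14) = -0.491
df = n − 1 = 13
p-value = P(T ≥ -0.491) ≈ 0.684
Since p ≈ 0.684 > α = 0.05, fail to reject H0; the evidence is not statistically significant.

t = -0.491; fail to reject H0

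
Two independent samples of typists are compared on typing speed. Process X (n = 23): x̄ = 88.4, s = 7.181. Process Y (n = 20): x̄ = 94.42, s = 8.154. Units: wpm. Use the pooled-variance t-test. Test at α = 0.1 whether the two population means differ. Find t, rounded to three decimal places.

-2.575

Let group 1 = process X, group 2 = process Y. H0: μ_1 = μ_2; H1: μ_1 ≠ μ_2 (two-sample pooled-variance t-test, two-sided).
s_p² = [(23−1)·7.181² + (20−1)·8.154²]/(23+20−2) = 58.4813
t = (88.4 − 94.42)/√[58.4813·(1/23 + 1/20)] = -2.575
df = n₁ + n₂ − 2 = 41
Two-sided p-value ≈ 0.0137
Since p ≈ 0.0137 < α = 0.1, reject H0; the evidence is statistically significant.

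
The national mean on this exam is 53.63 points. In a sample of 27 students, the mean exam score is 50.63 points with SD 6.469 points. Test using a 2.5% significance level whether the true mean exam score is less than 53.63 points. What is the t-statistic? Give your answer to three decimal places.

-2.410

H0: μ = 53.63; H1: μ < 53.63 (one-sample t-test, left-tailed).
t = (x̄ − μ₀)/(s/√n) = (50.63 − 53.63)/(6.469/√27) = -2.410
df = n − 1 = 26
p-value = P(T ≤ -2.410) ≈ 0.0117
Since p ≈ 0.0117 < α = 0.025, reject H0; the evidence is statistically significant.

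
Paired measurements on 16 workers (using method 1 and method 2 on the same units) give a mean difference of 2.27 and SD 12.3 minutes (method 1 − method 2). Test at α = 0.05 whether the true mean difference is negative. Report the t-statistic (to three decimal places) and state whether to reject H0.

H0: μ_d = 0; H1: μ_d < 0 (paired t-test on the differences, left-tailed).
t = d̄/(s_d/√n) = 2.27/(12.3/√16) = 0.738
df = n − 1 = 15
p-value = P(T ≤ 0.738) ≈ 0.764
Since p ≈ 0.764 > α = 0.05, fail to reject H0; the data do not provide sufficient evidence against H0.

t = 0.738; fail to reject H0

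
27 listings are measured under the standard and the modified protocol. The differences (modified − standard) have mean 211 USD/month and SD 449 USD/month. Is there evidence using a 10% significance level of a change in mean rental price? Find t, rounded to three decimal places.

2.442

H0: μ_d = 0; H1: μ_d ≠ 0 (paired t-test on the differences, two-sided).
t = d̄/(s_d/√n) = 211/(449/√27) = 2.442
df = n − 1 = 26
Two-sided p-value ≈ 0.0217
Since p ≈ 0.0217 < α = 0.1, reject H0; the evidence is statistically significant.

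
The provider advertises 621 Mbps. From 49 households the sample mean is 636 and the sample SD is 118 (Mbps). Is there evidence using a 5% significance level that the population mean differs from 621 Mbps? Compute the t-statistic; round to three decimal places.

0.890

H0: μ = 621; H1: μ ≠ 621 (one-sample t-test, two-sided).
t = (x̄ − μ₀)/(s/√n) = (636 − 621)/(118/√49) = 0.890
df = n − 1 = 48
Two-sided p-value ≈ 0.378
Since p ≈ 0.378 > α = 0.05, fail to reject H0; the data do not provide sufficient evidence against H0.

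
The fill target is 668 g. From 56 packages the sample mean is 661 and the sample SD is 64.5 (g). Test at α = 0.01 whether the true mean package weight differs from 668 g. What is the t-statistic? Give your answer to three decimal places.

-0.812

H0: μ = 668; H1: μ ≠ 668 (one-sample t-test, two-sided).
t = (x̄ − μ₀)/(s/√n) = (661 − 668)/(64.5/√56) = -0.812
df = n − 1 = 55
Two-sided p-value ≈ 0.420
Since p ≈ 0.420 > α = 0.01, fail to reject H0; the evidence is not statistically significant.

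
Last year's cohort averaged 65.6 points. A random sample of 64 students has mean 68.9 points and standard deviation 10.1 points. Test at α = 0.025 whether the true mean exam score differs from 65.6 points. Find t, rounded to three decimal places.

H0: μ = 65.6; H1: μ ≠ 65.6 (one-sample t-test, two-sided).
t = (x̄ − μ₀)/(s/√n) = (68.9 − 65.6)/(10.1/√64) = 2.614
df = n − 1 = 63
Two-sided p-value ≈ 0.0112
Since p ≈ 0.0112 < α = 0.025, reject H0; the data support H1.

2.614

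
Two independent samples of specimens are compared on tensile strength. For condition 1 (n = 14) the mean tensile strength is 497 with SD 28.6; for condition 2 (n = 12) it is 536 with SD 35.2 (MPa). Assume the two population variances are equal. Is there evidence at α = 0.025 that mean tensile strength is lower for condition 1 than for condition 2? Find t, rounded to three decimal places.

-3.118

Let group 1 = condition 1, group 2 = condition 2. H0: μ_1 = μ_2; H1: μ_1 < μ_2 (two-sample pooled-variance t-test, left-tailed).
s_p² = [(14−1)·28.6² + (12−1)·35.2²]/(14+12−2) = 1010.96
t = (497 − 536)/√[1010.96·(1/14 + 1/12)] = -3.118
df = n₁ + n₂ − 2 = 24
p-value = P(T ≤ -3.118) ≈ 0.0023
Since p ≈ 0.0023 < α = 0.025, reject H0; the data support H1.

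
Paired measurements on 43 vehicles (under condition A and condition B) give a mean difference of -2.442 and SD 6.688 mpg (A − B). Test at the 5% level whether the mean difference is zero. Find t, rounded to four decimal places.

H0: μ_d = 0; H1: μ_d ≠ 0 (paired t-test on the differences, two-sided).
t = d̄/(s_d/√n) = -2.442/(6.688/√43) = -2.3943
df = n − 1 = 42
Two-sided p-value ≈ 0.0212
Since p ≈ 0.0212 < α = 0.05, reject H0; the evidence is statistically significant.

-2.3943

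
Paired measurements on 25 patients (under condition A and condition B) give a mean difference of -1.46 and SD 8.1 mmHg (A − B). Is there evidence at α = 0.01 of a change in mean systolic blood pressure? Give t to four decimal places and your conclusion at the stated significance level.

H0: μ_d = 0; H1: μ_d ≠ 0 (paired t-test on the differences, two-sided).
t = d̄/(s_d/√n) = -1.46/(8.1/√25) = -0.9012
df = n − 1 = 24
Two-sided p-value ≈ 0.3764
Since p ≈ 0.3764 > α = 0.01, fail to reject H0; the evidence is not statistically significant.

t = -0.9012; fail to reject H0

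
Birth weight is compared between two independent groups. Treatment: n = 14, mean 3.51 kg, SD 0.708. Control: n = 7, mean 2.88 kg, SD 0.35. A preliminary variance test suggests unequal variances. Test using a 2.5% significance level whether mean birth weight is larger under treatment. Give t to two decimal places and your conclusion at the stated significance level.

t = 2.73; reject H0

Let group 1 = treatment, group 2 = control. H0: μ_1 = μ_2; H1: μ_1 > μ_2 (Welch's two-sample t-test, right-tailed).
t = (x̄_1 − x̄_2)/√(s_1²/n_1 + s_2²/n_2) = (3.51 − 2.88)/√(0.708²/14 + 0.35²/7) = 2.73
Welch–Satterthwaite df ≈ 18.99
p-value = P(T ≥ 2.73) ≈ 0.007
Since p ≈ 0.007 < α = 0.025, reject H0; the evidence is statistically significant.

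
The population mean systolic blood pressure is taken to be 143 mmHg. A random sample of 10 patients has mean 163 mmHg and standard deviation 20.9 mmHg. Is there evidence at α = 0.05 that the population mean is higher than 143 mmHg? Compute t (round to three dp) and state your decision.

H0: μ = 143; H1: μ > 143 (one-sample t-test, right-tailed).
t = (x̄ − μ₀)/(s/√n) = (163 − 143)/(20.9/√10) = 3.026
df = n − 1 = 9
p-value = P(T ≥ 3.026) ≈ 0.007
Since p ≈ 0.007 < α = 0.05, reject H0; the data support H1.

t = 3.026; reject H0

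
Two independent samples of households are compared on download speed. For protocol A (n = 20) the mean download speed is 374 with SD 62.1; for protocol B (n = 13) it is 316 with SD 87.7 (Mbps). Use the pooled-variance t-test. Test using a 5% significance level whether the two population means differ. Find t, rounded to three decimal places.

Let group 1 = protocol A, group 2 = protocol B. H0: μ_1 = μ_2; H1: μ_1 ≠ μ_2 (two-sample pooled-variance t-test, two-sided).
s_p² = [(20−1)·62.1² + (13−1)·87.7²]/(20+13−2) = 5340.88
t = (374 − 316)/√[5340.88·(1/20 + 1/13)] = 2.228
df = n₁ + n₂ − 2 = 31
Two-sided p-value ≈ 0.033
Since p ≈ 0.033 < α = 0.05, reject H0; the data support H1.

2.228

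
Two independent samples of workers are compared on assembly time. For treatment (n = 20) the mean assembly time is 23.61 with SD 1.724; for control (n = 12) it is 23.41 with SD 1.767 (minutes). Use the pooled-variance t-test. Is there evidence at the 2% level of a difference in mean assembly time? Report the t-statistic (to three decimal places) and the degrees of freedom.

t = 0.315, df = 30

Let group 1 = treatment, group 2 = control. H0: μ_1 = μ_2; H1: μ_1 ≠ μ_2 (two-sample pooled-variance t-test, two-sided).
s_p² = [(20−1)·1.724² + (12−1)·1.767²]/(20+12−2) = 3.02722
t = (23.61 − 23.41)/√[3.02722·(1/20 + 1/12)] = 0.315
df = n₁ + n₂ − 2 = 30
Two-sided p-value ≈ 0.7551
Since p ≈ 0.7551 > α = 0.02, fail to reject H0; the data do not provide sufficient evidence against H0.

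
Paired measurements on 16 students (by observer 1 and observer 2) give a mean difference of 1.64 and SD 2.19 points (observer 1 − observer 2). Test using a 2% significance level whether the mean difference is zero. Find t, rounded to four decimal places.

2.9954

H0: μ_d = 0; H1: μ_d ≠ 0 (paired t-test on the differences, two-sided).
t = d̄/(s_d/√n) = 1.64/(2.19/√16) = 2.9954
df = n − 1 = 15
Two-sided p-value ≈ 0.0091
Since p ≈ 0.0091 < α = 0.02, reject H0; the data support H1.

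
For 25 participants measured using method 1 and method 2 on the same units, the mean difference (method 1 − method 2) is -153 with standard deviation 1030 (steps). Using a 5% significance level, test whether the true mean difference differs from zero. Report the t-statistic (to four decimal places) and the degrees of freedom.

H0: μ_d = 0; H1: μ_d ≠ 0 (paired t-test on the differences, two-sided).
t = d̄/(s_d/√n) = -153/(1030/√25) = -0.7427
df = n − 1 = 24
Two-sided p-value ≈ 0.4649
Since p ≈ 0.4649 > α = 0.05, fail to reject H0; the evidence is not statistically significant.

t = -0.7427, df = 24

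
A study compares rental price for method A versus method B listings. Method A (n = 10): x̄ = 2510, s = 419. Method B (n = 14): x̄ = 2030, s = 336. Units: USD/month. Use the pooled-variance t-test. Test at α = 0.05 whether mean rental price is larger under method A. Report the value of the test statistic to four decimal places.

Let group 1 = method A, group 2 = method B. H0: μ_1 = μ_2; H1: μ_1 > μ_2 (two-sample pooled-variance t-test, right-tailed).
s_p² = [(10−1)·419² + (14−1)·336²]/(10+14−2) = 138532
t = (2510 − 2030)/√[138532·(1/10 + 1/14)] = 3.1148
df = n₁ + n₂ − 2 = 22
p-value = P(T ≥ 3.1148) ≈ 0.0025
Since p ≈ 0.0025 < α = 0.05, reject H0; the data support H1.

3.1148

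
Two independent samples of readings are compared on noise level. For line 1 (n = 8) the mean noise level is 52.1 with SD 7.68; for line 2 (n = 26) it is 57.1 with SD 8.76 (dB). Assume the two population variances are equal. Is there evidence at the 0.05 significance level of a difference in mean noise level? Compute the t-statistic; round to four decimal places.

Let group 1 = line 1, group 2 = line 2. H0: μ_1 = μ_2; H1: μ_1 ≠ μ_2 (two-sample pooled-variance t-test, two-sided).
s_p² = [(8−1)·7.68² + (26−1)·8.76²]/(8+26−2) = 72.8537
t = (52.1 − 57.1)/√[72.8537·(1/8 + 1/26)] = -1.4489
df = n₁ + n₂ − 2 = 32
Two-sided p-value ≈ 0.157
Since p ≈ 0.157 > α = 0.05, fail to reject H0; the evidence is not statistically significant.

-1.4489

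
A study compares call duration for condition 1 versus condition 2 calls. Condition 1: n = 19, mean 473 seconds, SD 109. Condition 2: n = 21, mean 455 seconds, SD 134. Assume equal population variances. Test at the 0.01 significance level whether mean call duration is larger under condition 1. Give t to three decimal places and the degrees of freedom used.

t = 0.463, df = 38

Let group 1 = condition 1, group 2 = condition 2. H0: μ_1 = μ_2; H1: μ_1 > μ_2 (two-sample pooled-variance t-test, right-tailed).
s_p² = [(19−1)·109² + (21−1)·134²]/(19+21−2) = 15078.4
t = (473 − 455)/√[15078.4·(1/19 + 1/21)] = 0.463
df = n₁ + n₂ − 2 = 38
p-value = P(T ≥ 0.463) ≈ 0.3230
Since p ≈ 0.3230 > α = 0.01, fail to reject H0; the evidence is not statistically significant.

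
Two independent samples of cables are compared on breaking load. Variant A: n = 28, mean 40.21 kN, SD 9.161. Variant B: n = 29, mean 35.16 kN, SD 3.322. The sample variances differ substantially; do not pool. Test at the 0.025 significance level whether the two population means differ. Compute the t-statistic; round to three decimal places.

Let group 1 = variant A, group 2 = variant B. H0: μ_1 = μ_2; H1: μ_1 ≠ μ_2 (Welch's two-sample t-test, two-sided).
t = (x̄_1 − x̄_2)/√(s_1²/n_1 + s_2²/n_2) = (40.21 − 35.16)/√(9.161²/28 + 3.322²/29) = 2.748
Welch–Satterthwaite df ≈ 33.77
Two-sided p-value ≈ 0.0096
Since p ≈ 0.0096 < α = 0.025, reject H0; the data support H1.

2.748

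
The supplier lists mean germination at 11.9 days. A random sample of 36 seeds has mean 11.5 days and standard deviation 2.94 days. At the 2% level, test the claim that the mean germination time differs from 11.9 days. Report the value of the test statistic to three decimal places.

-0.816

H0: μ = 11.9; H1: μ ≠ 11.9 (one-sample t-test, two-sided).
t = (x̄ − μ₀)/(s/√n) = (11.5 − 11.9)/(2.94/√36) = -0.816
df = n − 1 = 35
Two-sided p-value ≈ 0.4198
Since p ≈ 0.4198 > α = 0.02, fail to reject H0; the data do not provide sufficient evidence against H0.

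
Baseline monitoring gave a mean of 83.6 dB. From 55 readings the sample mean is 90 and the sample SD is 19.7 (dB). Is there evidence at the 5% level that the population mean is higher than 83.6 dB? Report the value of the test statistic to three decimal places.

H0: μ = 83.6; H1: μ > 83.6 (one-sample t-test, right-tailed).
t = (x̄ − μ₀)/(s/√n) = (90 − 83.6)/(19.7/√55) = 2.409
df = n − 1 = 54
p-value = P(T ≥ 2.409) ≈ 0.010
Since p ≈ 0.010 < α = 0.05, reject H0; the evidence is statistically significant.

2.409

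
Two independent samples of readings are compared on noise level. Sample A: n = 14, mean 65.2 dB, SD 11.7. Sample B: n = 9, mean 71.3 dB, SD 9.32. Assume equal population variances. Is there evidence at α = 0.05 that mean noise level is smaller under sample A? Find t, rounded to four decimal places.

-1.3153

Let group 1 = sample A, group 2 = sample B. H0: μ_1 = μ_2; H1: μ_1 < μ_2 (two-sample pooled-variance t-test, left-tailed).
s_p² = [(14−1)·11.7² + (9−1)·9.32²]/(14+9−2) = 117.832
t = (65.2 − 71.3)/√[117.832·(1/14 + 1/9)] = -1.3153
df = n₁ + n₂ − 2 = 21
p-value = P(T ≤ -1.3153) ≈ 0.1013
Since p ≈ 0.1013 > α = 0.05, fail to reject H0; the data do not provide sufficient evidence against H0.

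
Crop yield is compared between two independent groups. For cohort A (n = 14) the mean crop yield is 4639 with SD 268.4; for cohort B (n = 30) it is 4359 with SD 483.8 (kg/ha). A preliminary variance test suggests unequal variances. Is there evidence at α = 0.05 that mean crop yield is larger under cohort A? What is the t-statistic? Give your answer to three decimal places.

Let group 1 = cohort A, group 2 = cohort B. H0: μ_1 = μ_2; H1: μ_1 > μ_2 (Welch's two-sample t-test, right-tailed).
t = (x̄_1 − x̄_2)/√(s_1²/n_1 + s_2²/n_2) = (4639 − 4359)/√(268.4²/14 + 483.8²/30) = 2.461
Welch–Satterthwaite df ≈ 40.53
p-value = P(T ≥ 2.461) ≈ 0.0091
Since p ≈ 0.0091 < α = 0.05, reject H0; the data support H1.

2.461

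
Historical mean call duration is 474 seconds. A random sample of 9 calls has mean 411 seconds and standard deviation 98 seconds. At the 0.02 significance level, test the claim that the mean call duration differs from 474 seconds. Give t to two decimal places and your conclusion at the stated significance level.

t = -1.93; fail to reject H0

H0: μ = 474; H1: μ ≠ 474 (one-sample t-test, two-sided).
t = (x̄ − μ₀)/(s/√n) = (411 − 474)/(98/√9) = -1.93
df = n − 1 = 8
Two-sided p-value ≈ 0.0899
Since p ≈ 0.0899 > α = 0.02, fail to reject H0; the evidence is not statistically significant.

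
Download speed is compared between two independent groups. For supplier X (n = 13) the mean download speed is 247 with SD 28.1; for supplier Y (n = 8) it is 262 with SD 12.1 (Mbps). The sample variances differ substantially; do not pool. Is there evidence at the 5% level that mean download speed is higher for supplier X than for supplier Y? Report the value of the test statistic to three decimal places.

Let group 1 = supplier X, group 2 = supplier Y. H0: μ_1 = μ_2; H1: μ_1 > μ_2 (Welch's two-sample t-test, right-tailed).
t = (x̄_1 − x̄_2)/√(s_1²/n_1 + s_2²/n_2) = (247 − 262)/√(28.1²/13 + 12.1²/8) = -1.687
Welch–Satterthwaite df ≈ 17.58
p-value = P(T ≥ -1.687) ≈ 0.945
Since p ≈ 0.945 > α = 0.05, fail to reject H0; the evidence is not statistically significant.

-1.687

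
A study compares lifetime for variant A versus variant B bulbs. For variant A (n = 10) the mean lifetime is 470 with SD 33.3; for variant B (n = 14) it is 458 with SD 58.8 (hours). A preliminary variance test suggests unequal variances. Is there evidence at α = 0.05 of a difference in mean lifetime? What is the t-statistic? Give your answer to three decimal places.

0.634

Let group 1 = variant A, group 2 = variant B. H0: μ_1 = μ_2; H1: μ_1 ≠ μ_2 (Welch's two-sample t-test, two-sided).
t = (x̄_1 − x̄_2)/√(s_1²/n_1 + s_2²/n_2) = (470 − 458)/√(33.3²/10 + 58.8²/14) = 0.634
Welch–Satterthwaite df ≈ 21.14
Two-sided p-value ≈ 0.5327
Since p ≈ 0.5327 > α = 0.05, fail to reject H0; the evidence is not statistically significant.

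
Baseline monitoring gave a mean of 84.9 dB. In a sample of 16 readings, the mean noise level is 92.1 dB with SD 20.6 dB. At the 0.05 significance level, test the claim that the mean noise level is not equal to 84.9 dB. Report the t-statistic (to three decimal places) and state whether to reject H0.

t = 1.398; fail to reject H0

H0: μ = 84.9; H1: μ ≠ 84.9 (one-sample t-test, two-sided).
t = (x̄ − μ₀)/(s/√n) = (92.1 − 84.9)/(20.6/√16) = 1.398
df = n − 1 = 15
Two-sided p-value ≈ 0.182
Since p ≈ 0.182 > α = 0.05, fail to reject H0; the data do not provide sufficient evidence against H0.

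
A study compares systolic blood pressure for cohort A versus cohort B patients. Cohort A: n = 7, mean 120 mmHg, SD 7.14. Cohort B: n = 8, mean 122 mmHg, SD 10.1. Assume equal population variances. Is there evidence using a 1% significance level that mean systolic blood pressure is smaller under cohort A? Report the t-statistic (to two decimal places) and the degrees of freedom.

Let group 1 = cohort A, group 2 = cohort B. H0: μ_1 = μ_2; H1: μ_1 < μ_2 (two-sample pooled-variance t-test, left-tailed).
s_p² = [(7−1)·7.14² + (8−1)·10.1²]/(7+8−2) = 78.4575
t = (120 − 122)/√[78.4575·(1/7 + 1/8)] = -0.44
df = n₁ + n₂ − 2 = 13
p-value = P(T ≤ -0.44) ≈ 0.335
Since p ≈ 0.335 > α = 0.01, fail to reject H0; the data do not provide sufficient evidence against H0.

t = -0.44, df = 13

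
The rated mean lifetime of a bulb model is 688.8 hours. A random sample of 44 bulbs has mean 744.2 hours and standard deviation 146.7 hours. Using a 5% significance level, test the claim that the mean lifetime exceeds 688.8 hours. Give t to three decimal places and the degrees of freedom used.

t = 2.505, df = 43

H0: μ = 688.8; H1: μ > 688.8 (one-sample t-test, right-tailed).
t = (x̄ − μ₀)/(s/√n) = (744.2 − 688.8)/(146.7/√44) = 2.505
df = n − 1 = 43
p-value = P(T ≥ 2.505) ≈ 0.0081
Since p ≈ 0.0081 < α = 0.05, reject H0; the data support H1.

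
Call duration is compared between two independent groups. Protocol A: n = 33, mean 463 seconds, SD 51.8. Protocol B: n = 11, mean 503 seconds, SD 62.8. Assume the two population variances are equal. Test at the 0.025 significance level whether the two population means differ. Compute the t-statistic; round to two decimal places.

-2.10

Let group 1 = protocol A, group 2 = protocol B. H0: μ_1 = μ_2; H1: μ_1 ≠ μ_2 (two-sample pooled-variance t-test, two-sided).
s_p² = [(33−1)·51.8² + (11−1)·62.8²]/(33+11−2) = 2983.38
t = (463 − 503)/√[2983.38·(1/33 + 1/11)] = -2.10
df = n₁ + n₂ − 2 = 42
Two-sided p-value ≈ 0.041
Since p ≈ 0.041 > α = 0.025, fail to reject H0; the evidence is not statistically significant.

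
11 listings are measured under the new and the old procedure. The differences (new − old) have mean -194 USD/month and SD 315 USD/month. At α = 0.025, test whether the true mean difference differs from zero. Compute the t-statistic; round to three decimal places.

H0: μ_d = 0; H1: μ_d ≠ 0 (paired t-test on the differences, two-sided).
t = d̄/(s_d/√n) = -194/(315/√11) = -2.043
df = n − 1 = 10
Two-sided p-value ≈ 0.068
Since p ≈ 0.068 > α = 0.025, fail to reject H0; the evidence is not statistically significant.

-2.043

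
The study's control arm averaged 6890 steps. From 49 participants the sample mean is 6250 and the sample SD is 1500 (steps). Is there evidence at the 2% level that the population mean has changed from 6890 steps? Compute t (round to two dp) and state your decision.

t = -2.99; reject H0

H0: μ = 6890; H1: μ ≠ 6890 (one-sample t-test, two-sided).
t = (x̄ − μ₀)/(s/√n) = (6250 − 6890)/(1500/√49) = -2.99
df = n − 1 = 48
Two-sided p-value ≈ 0.0044
Since p ≈ 0.0044 < α = 0.02, reject H0; the data support H1.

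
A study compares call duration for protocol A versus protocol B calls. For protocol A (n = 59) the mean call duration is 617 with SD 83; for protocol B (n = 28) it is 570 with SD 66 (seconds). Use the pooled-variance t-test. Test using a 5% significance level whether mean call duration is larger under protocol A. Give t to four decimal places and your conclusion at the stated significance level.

Let group 1 = protocol A, group 2 = protocol B. H0: μ_1 = μ_2; H1: μ_1 > μ_2 (two-sample pooled-variance t-test, right-tailed).
s_p² = [(59−1)·83² + (28−1)·66²]/(59+28−2) = 6084.4
t = (617 − 570)/√[6084.4·(1/59 + 1/28)] = 2.6256
df = n₁ + n₂ − 2 = 85
p-value = P(T ≥ 2.6256) ≈ 0.005
Since p ≈ 0.005 < α = 0.05, reject H0; the data support H1.

t = 2.6256; reject H0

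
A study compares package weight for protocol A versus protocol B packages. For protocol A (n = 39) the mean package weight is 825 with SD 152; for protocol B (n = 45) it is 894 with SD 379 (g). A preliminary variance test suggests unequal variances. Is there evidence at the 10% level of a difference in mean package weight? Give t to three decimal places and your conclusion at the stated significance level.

t = -1.122; fail to reject H0

Let group 1 = protocol A, group 2 = protocol B. H0: μ_1 = μ_2; H1: μ_1 ≠ μ_2 (Welch's two-sample t-test, two-sided).
t = (x̄_1 − x̄_2)/√(s_1²/n_1 + s_2²/n_2) = (825 − 894)/√(152²/39 + 379²/45) = -1.122
Welch–Satterthwaite df ≈ 59.48
Two-sided p-value ≈ 0.267
Since p ≈ 0.267 > α = 0.1, fail to reject H0; the evidence is not statistically significant.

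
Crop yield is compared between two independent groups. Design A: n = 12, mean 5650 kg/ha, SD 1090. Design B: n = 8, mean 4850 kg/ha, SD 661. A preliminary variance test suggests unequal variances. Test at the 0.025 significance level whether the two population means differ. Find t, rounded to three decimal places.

Let group 1 = design A, group 2 = design B. H0: μ_1 = μ_2; H1: μ_1 ≠ μ_2 (Welch's two-sample t-test, two-sided).
t = (x̄_1 − x̄_2)/√(s_1²/n_1 + s_2²/n_2) = (5650 − 4850)/√(1090²/12 + 661²/8) = 2.041
Welch–Satterthwaite df ≈ 17.92
Two-sided p-value ≈ 0.056
Since p ≈ 0.056 > α = 0.025, fail to reject H0; the evidence is not statistically significant.

2.041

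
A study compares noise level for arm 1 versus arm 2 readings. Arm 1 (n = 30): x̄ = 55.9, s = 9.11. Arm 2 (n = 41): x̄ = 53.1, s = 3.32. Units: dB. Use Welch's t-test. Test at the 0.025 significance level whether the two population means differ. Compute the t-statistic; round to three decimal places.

1.607

Let group 1 = arm 1, group 2 = arm 2. H0: μ_1 = μ_2; H1: μ_1 ≠ μ_2 (Welch's two-sample t-test, two-sided).
t = (x̄_1 − x̄_2)/√(s_1²/n_1 + s_2²/n_2) = (55.9 − 53.1)/√(9.11²/30 + 3.32²/41) = 1.607
Welch–Satterthwaite df ≈ 34.67
Two-sided p-value ≈ 0.1171
Since p ≈ 0.1171 > α = 0.025, fail to reject H0; the evidence is not statistically significant.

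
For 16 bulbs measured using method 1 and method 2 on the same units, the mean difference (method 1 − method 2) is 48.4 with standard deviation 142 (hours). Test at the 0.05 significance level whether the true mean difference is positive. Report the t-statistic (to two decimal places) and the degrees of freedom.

H0: μ_d = 0; H1: μ_d > 0 (paired t-test on the differences, right-tailed).
t = d̄/(s_d/√n) = 48.4/(142/√16) = 1.36
df = n − 1 = 15
p-value = P(T ≥ 1.36) ≈ 0.0964
Since p ≈ 0.0964 > α = 0.05, fail to reject H0; the evidence is not statistically significant.

t = 1.36, df = 15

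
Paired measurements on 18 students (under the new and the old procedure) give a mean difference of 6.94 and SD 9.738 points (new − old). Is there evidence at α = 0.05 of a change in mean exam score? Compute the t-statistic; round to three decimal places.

3.024

H0: μ_d = 0; H1: μ_d ≠ 0 (paired t-test on the differences, two-sided).
t = d̄/(s_d/√n) = 6.94/(9.738/√18) = 3.024
df = n − 1 = 17
Two-sided p-value ≈ 0.0077
Since p ≈ 0.0077 < α = 0.05, reject H0; the data support H1.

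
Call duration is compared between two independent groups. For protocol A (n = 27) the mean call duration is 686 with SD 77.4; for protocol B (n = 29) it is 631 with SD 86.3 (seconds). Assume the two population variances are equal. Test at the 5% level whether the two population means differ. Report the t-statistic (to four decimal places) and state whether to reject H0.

t = 2.5039; reject H0

Let group 1 = protocol A, group 2 = protocol B. H0: μ_1 = μ_2; H1: μ_1 ≠ μ_2 (two-sample pooled-variance t-test, two-sided).
s_p² = [(27−1)·77.4² + (29−1)·86.3²]/(27+29−2) = 6746.21
t = (686 − 631)/√[6746.21·(1/27 + 1/29)] = 2.5039
df = n₁ + n₂ − 2 = 54
Two-sided p-value ≈ 0.0153
Since p ≈ 0.0153 < α = 0.05, reject H0; the evidence is statistically significant.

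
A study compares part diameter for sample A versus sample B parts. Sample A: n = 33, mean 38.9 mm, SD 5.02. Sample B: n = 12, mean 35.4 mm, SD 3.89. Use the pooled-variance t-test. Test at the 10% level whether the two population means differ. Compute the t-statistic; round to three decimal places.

2.183

Let group 1 = sample A, group 2 = sample B. H0: μ_1 = μ_2; H1: μ_1 ≠ μ_2 (two-sample pooled-variance t-test, two-sided).
s_p² = [(33−1)·5.02² + (12−1)·3.89²]/(33+12−2) = 22.6248
t = (38.9 − 35.4)/√[22.6248·(1/33 + 1/12)] = 2.183
df = n₁ + n₂ − 2 = 43
Two-sided p-value ≈ 0.0346
Since p ≈ 0.0346 < α = 0.1, reject H0; the data support H1.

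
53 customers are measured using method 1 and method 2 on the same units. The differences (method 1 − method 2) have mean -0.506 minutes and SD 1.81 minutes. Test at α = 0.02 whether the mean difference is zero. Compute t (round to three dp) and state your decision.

H0: μ_d = 0; H1: μ_d ≠ 0 (paired t-test on the differences, two-sided).
t = d̄/(s_d/√n) = -0.506/(1.81/√53) = -2.035
df = n − 1 = 52
Two-sided p-value ≈ 0.0469
Since p ≈ 0.0469 > α = 0.02, fail to reject H0; the evidence is not statistically significant.

t = -2.035; fail to reject H0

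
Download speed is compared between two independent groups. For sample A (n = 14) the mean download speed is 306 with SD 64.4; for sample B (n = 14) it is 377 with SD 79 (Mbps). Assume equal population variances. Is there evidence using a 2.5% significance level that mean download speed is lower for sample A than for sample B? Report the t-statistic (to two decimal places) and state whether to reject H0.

Let group 1 = sample A, group 2 = sample B. H0: μ_1 = μ_2; H1: μ_1 < μ_2 (two-sample pooled-variance t-test, left-tailed).
s_p² = [(14−1)·64.4² + (14−1)·79²]/(14+14−2) = 5194.18
t = (306 − 377)/√[5194.18·(1/14 + 1/14)] = -2.61
df = n₁ + n₂ − 2 = 26
p-value = P(T ≤ -2.61) ≈ 0.0075
Since p ≈ 0.0075 < α = 0.025, reject H0; the data support H1.

t = -2.61; reject H0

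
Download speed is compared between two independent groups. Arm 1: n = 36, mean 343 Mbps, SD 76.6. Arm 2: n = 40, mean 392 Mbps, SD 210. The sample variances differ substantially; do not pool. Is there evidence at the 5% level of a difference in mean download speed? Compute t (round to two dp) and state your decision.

t = -1.38; fail to reject H0

Let group 1 = arm 1, group 2 = arm 2. H0: μ_1 = μ_2; H1: μ_1 ≠ μ_2 (Welch's two-sample t-test, two-sided).
t = (x̄_1 − x̄_2)/√(s_1²/n_1 + s_2²/n_2) = (343 − 392)/√(76.6²/36 + 210²/40) = -1.38
Welch–Satterthwaite df ≈ 50.16
Two-sided p-value ≈ 0.1745
Since p ≈ 0.1745 > α = 0.05, fail to reject H0; the data do not provide sufficient evidence against H0.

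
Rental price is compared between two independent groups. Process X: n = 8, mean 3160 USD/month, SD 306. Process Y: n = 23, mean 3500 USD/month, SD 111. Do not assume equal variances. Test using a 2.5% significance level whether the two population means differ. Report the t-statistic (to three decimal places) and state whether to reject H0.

t = -3.073; reject H0

Let group 1 = process X, group 2 = process Y. H0: μ_1 = μ_2; H1: μ_1 ≠ μ_2 (Welch's two-sample t-test, two-sided).
t = (x̄_1 − x̄_2)/√(s_1²/n_1 + s_2²/n_2) = (3160 − 3500)/√(306²/8 + 111²/23) = -3.073
Welch–Satterthwaite df ≈ 7.65
Two-sided p-value ≈ 0.016
Since p ≈ 0.016 < α = 0.025, reject H0; the evidence is statistically significant.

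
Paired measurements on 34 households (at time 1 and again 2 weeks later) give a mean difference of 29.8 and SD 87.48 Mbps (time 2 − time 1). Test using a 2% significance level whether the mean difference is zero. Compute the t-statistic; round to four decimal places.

1.9863

H0: μ_d = 0; H1: μ_d ≠ 0 (paired t-test on the differences, two-sided).
t = d̄/(s_d/√n) = 29.8/(87.48/√34) = 1.9863
df = n − 1 = 33
Two-sided p-value ≈ 0.055
Since p ≈ 0.055 > α = 0.02, fail to reject H0; the evidence is not statistically significant.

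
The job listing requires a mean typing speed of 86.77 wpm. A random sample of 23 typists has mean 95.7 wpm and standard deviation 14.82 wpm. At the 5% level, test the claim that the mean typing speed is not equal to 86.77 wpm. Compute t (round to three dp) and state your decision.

t = 2.890; reject H0

H0: μ = 86.77; H1: μ ≠ 86.77 (one-sample t-test, two-sided).
t = (x̄ − μ₀)/(s/√n) = (95.7 − 86.77)/(14.82/√23) = 2.890
df = n − 1 = 22
Two-sided p-value ≈ 0.009
Since p ≈ 0.009 < α = 0.05, reject H0; the data support H1.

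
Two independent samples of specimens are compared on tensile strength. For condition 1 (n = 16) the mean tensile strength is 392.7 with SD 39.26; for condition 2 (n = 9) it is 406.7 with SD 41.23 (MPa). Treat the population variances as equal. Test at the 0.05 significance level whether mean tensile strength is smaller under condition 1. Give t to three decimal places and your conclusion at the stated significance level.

t = -0.841; fail to reject H0

Let group 1 = condition 1, group 2 = condition 2. H0: μ_1 = μ_2; H1: μ_1 < μ_2 (two-sample pooled-variance t-test, left-tailed).
s_p² = [(16−1)·39.26² + (9−1)·41.23²]/(16+9−2) = 1596.5
t = (392.7 − 406.7)/√[1596.5·(1/16 + 1/9)] = -0.841
df = n₁ + n₂ − 2 = 23
p-value = P(T ≤ -0.841) ≈ 0.205
Since p ≈ 0.205 > α = 0.05, fail to reject H0; the data do not provide sufficient evidence against H0.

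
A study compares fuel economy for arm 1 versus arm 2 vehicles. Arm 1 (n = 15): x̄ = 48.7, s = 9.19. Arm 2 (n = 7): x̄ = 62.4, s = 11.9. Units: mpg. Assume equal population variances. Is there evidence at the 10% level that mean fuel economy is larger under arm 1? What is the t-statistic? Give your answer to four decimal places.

-2.9693

Let group 1 = arm 1, group 2 = arm 2. H0: μ_1 = μ_2; H1: μ_1 > μ_2 (two-sample pooled-variance t-test, right-tailed).
s_p² = [(15−1)·9.19² + (7−1)·11.9²]/(15+7−2) = 101.602
t = (48.7 − 62.4)/√[101.602·(1/15 + 1/7)] = -2.9693
df = n₁ + n₂ − 2 = 20
p-value = P(T ≥ -2.9693) ≈ 0.9962
Since p ≈ 0.9962 > α = 0.1, fail to reject H0; the data do not provide sufficient evidence against H0.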